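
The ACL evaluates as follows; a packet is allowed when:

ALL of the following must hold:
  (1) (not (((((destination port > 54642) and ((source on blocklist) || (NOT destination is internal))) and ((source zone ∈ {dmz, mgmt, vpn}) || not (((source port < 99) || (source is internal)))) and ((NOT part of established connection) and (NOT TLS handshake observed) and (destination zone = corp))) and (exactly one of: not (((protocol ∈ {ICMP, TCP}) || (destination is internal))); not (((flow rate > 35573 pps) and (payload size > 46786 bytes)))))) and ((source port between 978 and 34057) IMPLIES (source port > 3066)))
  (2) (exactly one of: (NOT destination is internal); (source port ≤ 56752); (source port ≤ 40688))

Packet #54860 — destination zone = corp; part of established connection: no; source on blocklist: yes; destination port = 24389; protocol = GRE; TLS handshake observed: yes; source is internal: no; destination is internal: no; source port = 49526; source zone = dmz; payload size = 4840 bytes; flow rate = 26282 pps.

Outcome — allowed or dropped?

Atomic conditions:
  destination port > 54642: 24389 > 54642 is false
  source on blocklist: yes → true
  NOT destination is internal: no → true
  source zone ∈ {dmz, mgmt, vpn}: dmz is in the set → true
  source port < 99: 49526 < 99 is false
  source is internal: no → false
  NOT part of established connection: no → true
  NOT TLS handshake observed: yes → false
  destination zone = corp: corp == corp is true
  protocol ∈ {ICMP, TCP}: GRE is not in the set → false
  destination is internal: no → false
  flow rate > 35573 pps: 26282 > 35573 is false
  payload size > 46786 bytes: 4840 > 46786 is false
  source port between 978 and 34057: 49526 in [978, 34057] is false
  source port > 3066: 49526 > 3066 is true
  source port ≤ 56752: 49526 ≤ 56752 is true
  source port ≤ 40688: 49526 ≤ 40688 is false
Combine:
[1.1.1.1.1.2] true OR true = true
[1.1.1.1.1] false AND true = false
[1.1.1.1.2.2.1] false OR false = false
[1.1.1.1.2.2] NOT false = true
[1.1.1.1.2] true OR true = true
[1.1.1.1.3] true AND false AND true = false
[1.1.1.1] false AND true AND false = false
[1.1.1.2.1.1] false OR false = false
[1.1.1.2.1] NOT false = true
[1.1.1.2.2.1] false AND false = false
[1.1.1.2.2] NOT false = true
[1.1.1.2] exactly-one(true, true) = false
[1.1.1] false AND false = false
[1.1] NOT false = true
[1.2] false → true (antecedent false ⇒ implication holds) = true
[1] true AND true = true
[2] exactly-one(true, true, false) = false
[root] true AND false = false
Overall: false → dropped

Dropped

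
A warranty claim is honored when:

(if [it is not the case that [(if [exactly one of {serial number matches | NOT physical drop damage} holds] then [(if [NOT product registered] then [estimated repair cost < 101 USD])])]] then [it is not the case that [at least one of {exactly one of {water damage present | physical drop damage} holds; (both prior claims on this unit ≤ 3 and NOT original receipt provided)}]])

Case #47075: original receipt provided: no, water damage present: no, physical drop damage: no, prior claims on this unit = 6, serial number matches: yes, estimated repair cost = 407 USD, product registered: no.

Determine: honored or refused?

Atomic conditions:
  serial number matches: yes → true
  NOT physical drop damage: no → true
  NOT product registered: no → true
  estimated repair cost < 101 USD: 407 < 101 is false
  water damage present: no → false
  physical drop damage: no → false
  prior claims on this unit ≤ 3: 6 ≤ 3 is false
  NOT original receipt provided: no → true
Combine:
[1.1.1] exactly-one(true, true) = false
[1.1.2] true → false = false
[1.1] false → false (antecedent false ⇒ implication holds) = true
[1] NOT true = false
[2.1.1] exactly-one(false, false) = false
[2.1.2] false AND true = false
[2.1] false OR false = false
[2] NOT false = true
[root] false → true (antecedent false ⇒ implication holds) = true
Overall: true → honored

Honored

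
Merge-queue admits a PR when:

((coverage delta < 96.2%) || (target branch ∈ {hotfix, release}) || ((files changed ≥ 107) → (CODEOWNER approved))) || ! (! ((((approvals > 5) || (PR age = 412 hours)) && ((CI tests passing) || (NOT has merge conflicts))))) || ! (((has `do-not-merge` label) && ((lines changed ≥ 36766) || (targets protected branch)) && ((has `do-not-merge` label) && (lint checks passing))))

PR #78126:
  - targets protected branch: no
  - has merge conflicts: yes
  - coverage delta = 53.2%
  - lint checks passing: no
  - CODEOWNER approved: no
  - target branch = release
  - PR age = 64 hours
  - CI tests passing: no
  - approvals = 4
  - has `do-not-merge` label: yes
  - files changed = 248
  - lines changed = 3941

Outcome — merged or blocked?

Atomic conditions:
  coverage delta < 96.2%: 53.2 < 96.2 is true
  target branch ∈ {hotfix, release}: release is in the set → true
  files changed ≥ 107: 248 ≥ 107 is true
  CODEOWNER approved: no → false
  approvals > 5: 4 > 5 is false
  PR age = 412 hours: 64 == 412 is false
  CI tests passing: no → false
  NOT has merge conflicts: yes → false
  has `do-not-merge` label: yes → true
  lines changed ≥ 36766: 3941 ≥ 36766 is false
  targets protected branch: no → false
  lint checks passing: no → false
Combine:
[1.3] true → false = false
[1] true OR true OR false = true
[2.1.1.1] false OR false = false
[2.1.1.2] false OR false = false
[2.1.1] false AND false = false
[2.1] NOT false = true
[2] NOT true = false
[3.1.2] false OR false = false
[3.1.3] true AND false = false
[3.1] true AND false AND false = false
[3] NOT false = true
[root] true OR false OR true = true
Overall: true → merged

Merged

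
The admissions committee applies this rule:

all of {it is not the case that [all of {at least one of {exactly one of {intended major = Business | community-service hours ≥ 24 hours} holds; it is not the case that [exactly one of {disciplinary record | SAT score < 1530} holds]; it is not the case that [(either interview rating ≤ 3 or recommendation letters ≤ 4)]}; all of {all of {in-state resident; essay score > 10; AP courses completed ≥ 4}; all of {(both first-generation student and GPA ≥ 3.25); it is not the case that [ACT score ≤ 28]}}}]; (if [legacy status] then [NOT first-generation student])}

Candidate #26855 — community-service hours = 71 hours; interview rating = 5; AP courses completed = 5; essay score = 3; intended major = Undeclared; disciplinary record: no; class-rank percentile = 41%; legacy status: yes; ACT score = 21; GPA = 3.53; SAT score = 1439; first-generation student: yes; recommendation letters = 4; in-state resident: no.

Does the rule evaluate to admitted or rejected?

Rejected

Atomic conditions:
  intended major = Business: Undeclared == Business is false
  community-service hours ≥ 24 hours: 71 ≥ 24 is true
  disciplinary record: no → false
  SAT score < 1530: 1439 < 1530 is true
  interview rating ≤ 3: 5 ≤ 3 is false
  recommendation letters ≤ 4: 4 ≤ 4 is true
  in-state resident: no → false
  essay score > 10: 3 > 10 is false
  AP courses completed ≥ 4: 5 ≥ 4 is true
  first-generation student: yes → true
  GPA ≥ 3.25: 3.53 ≥ 3.25 is true
  ACT score ≤ 28: 21 ≤ 28 is true
  legacy status: yes → true
  NOT first-generation student: yes → false
Combine:
[1.1.1.1] exactly-one(false, true) = true
[1.1.1.2.1] exactly-one(false, true) = true
[1.1.1.2] NOT true = false
[1.1.1.3.1] false OR true = true
[1.1.1.3] NOT true = false
[1.1.1] true OR false OR false = true
[1.1.2.1] false AND false AND true = false
[1.1.2.2.1] true AND true = true
[1.1.2.2.2] NOT true = false
[1.1.2.2] true AND false = false
[1.1.2] false AND false = false
[1.1] true AND false = false
[1] NOT false = true
[2] true → false = false
[root] true AND false = false
Overall: false → rejected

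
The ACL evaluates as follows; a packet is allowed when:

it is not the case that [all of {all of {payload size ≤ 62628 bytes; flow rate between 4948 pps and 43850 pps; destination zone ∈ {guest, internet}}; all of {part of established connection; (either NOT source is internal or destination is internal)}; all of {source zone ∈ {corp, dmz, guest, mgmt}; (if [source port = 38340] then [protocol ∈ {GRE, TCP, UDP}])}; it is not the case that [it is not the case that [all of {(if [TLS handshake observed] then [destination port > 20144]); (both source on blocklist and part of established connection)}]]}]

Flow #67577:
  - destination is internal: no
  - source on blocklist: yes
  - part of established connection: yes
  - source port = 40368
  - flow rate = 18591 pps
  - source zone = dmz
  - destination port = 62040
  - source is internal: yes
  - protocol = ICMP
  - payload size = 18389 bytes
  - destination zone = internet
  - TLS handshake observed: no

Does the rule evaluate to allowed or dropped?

Atomic conditions:
  payload size ≤ 62628 bytes: 18389 ≤ 62628 is true
  flow rate between 4948 pps and 43850 pps: 18591 in [4948, 43850] is true
  destination zone ∈ {guest, internet}: internet is in the set → true
  part of established connection: yes → true
  NOT source is internal: yes → false
  destination is internal: no → false
  source zone ∈ {corp, dmz, guest, mgmt}: dmz is in the set → true
  source port = 38340: 40368 == 38340 is false
  protocol ∈ {GRE, TCP, UDP}: ICMP is not in the set → false
  TLS handshake observed: no → false
  destination port > 20144: 62040 > 20144 is true
  source on blocklist: yes → true
Combine:
[1.1] true AND true AND true = true
[1.2.2] false OR false = false
[1.2] true AND false = false
[1.3.2] false → false (antecedent false ⇒ implication holds) = true
[1.3] true AND true = true
[1.4.1.1.1] false → true (antecedent false ⇒ implication holds) = true
[1.4.1.1.2] true AND true = true
[1.4.1.1] true AND true = true
[1.4.1] NOT true = false
[1.4] NOT false = true
[1] true AND false AND true AND true = false
[root] NOT false = true
Overall: true → allowed

Allowed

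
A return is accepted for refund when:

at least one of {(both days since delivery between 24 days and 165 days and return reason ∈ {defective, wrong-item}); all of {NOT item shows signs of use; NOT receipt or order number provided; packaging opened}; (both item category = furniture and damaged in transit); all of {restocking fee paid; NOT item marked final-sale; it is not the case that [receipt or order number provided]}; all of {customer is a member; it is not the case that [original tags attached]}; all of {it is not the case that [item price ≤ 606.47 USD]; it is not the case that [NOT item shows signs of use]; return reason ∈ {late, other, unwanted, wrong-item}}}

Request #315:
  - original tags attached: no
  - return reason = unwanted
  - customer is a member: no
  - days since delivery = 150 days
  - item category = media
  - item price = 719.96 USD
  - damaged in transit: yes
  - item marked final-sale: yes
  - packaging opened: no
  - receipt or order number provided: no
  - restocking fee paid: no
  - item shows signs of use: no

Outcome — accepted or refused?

Atomic conditions:
  days since delivery between 24 days and 165 days: 150 in [24, 165] is true
  return reason ∈ {defective, wrong-item}: unwanted is not in the set → false
  NOT item shows signs of use: no → true
  NOT receipt or order number provided: no → true
  packaging opened: no → false
  item category = furniture: media == furniture is false
  damaged in transit: yes → true
  restocking fee paid: no → false
  NOT item marked final-sale: yes → false
  receipt or order number provided: no → false
  customer is a member: no → false
  original tags attached: no → false
  item price ≤ 606.47 USD: 719.96 ≤ 606.47 is false
  return reason ∈ {late, other, unwanted, wrong-item}: unwanted is in the set → true
Combine:
[1] true AND false = false
[2] true AND true AND false = false
[3] false AND true = false
[4.3] NOT false = true
[4] false AND false AND true = false
[5.2] NOT false = true
[5] false AND true = false
[6.1] NOT false = true
[6.2] NOT true = false
[6] true AND false AND true = false
[root] false OR false OR false OR false OR false OR false = false
Overall: false → refused

Refused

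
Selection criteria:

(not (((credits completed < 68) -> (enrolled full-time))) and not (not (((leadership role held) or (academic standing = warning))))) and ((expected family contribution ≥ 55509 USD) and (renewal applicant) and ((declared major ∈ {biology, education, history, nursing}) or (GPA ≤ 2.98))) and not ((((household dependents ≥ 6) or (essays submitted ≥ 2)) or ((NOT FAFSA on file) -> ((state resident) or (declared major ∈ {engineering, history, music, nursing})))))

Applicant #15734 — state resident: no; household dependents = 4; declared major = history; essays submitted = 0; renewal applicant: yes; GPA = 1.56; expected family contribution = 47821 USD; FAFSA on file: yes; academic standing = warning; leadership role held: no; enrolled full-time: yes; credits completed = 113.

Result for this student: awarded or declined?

Declined

Atomic conditions:
  credits completed < 68: 113 < 68 is false
  enrolled full-time: yes → true
  leadership role held: no → false
  academic standing = warning: warning == warning is true
  expected family contribution ≥ 55509 USD: 47821 ≥ 55509 is false
  renewal applicant: yes → true
  declared major ∈ {biology, education, history, nursing}: history is in the set → true
  GPA ≤ 2.98: 1.56 ≤ 2.98 is true
  household dependents ≥ 6: 4 ≥ 6 is false
  essays submitted ≥ 2: 0 ≥ 2 is false
  NOT FAFSA on file: yes → false
  state resident: no → false
  declared major ∈ {engineering, history, music, nursing}: history is in the set → true
Combine:
[1.1.1] false → true (antecedent false ⇒ implication holds) = true
[1.1] NOT true = false
[1.2.1.1] false OR true = true
[1.2.1] NOT true = false
[1.2] NOT false = true
[1] false AND true = false
[2.3] true OR true = true
[2] false AND true AND true = false
[3.1.1] false OR false = false
[3.1.2.2] false OR true = true
[3.1.2] false → true (antecedent false ⇒ implication holds) = true
[3.1] false OR true = true
[3] NOT true = false
[root] false AND false AND false = false
Overall: false → declined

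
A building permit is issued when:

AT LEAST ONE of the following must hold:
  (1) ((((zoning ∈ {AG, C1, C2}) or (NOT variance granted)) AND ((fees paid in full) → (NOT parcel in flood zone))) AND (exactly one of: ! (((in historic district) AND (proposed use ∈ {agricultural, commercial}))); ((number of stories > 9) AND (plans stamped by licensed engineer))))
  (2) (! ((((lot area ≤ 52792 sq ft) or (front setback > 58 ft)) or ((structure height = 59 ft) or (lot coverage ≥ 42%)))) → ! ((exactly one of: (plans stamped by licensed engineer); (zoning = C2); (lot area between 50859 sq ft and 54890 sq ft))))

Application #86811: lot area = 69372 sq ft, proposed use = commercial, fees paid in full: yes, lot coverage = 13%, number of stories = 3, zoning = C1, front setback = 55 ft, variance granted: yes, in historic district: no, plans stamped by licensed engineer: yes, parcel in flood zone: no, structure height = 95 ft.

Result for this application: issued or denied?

Atomic conditions:
  zoning ∈ {AG, C1, C2}: C1 is in the set → true
  NOT variance granted: yes → false
  fees paid in full: yes → true
  NOT parcel in flood zone: no → true
  in historic district: no → false
  proposed use ∈ {agricultural, commercial}: commercial is in the set → true
  number of stories > 9: 3 > 9 is false
  plans stamped by licensed engineer: yes → true
  lot area ≤ 52792 sq ft: 69372 ≤ 52792 is false
  front setback > 58 ft: 55 > 58 is false
  structure height = 59 ft: 95 == 59 is false
  lot coverage ≥ 42%: 13 ≥ 42 is false
  zoning = C2: C1 == C2 is false
  lot area between 50859 sq ft and 54890 sq ft: 69372 in [50859, 54890] is false
Combine:
[1.1.1] true OR false = true
[1.1.2] true → true = true
[1.1] true AND true = true
[1.2.1.1] false AND true = false
[1.2.1] NOT false = true
[1.2.2] false AND true = false
[1.2] exactly-one(true, false) = true
[1] true AND true = true
[2.1.1.1] false OR false = false
[2.1.1.2] false OR false = false
[2.1.1] false OR false = false
[2.1] NOT false = true
[2.2.1] exactly-one(true, false, false) = true
[2.2] NOT true = false
[2] true → false = false
[root] true OR false = true
Overall: true → issued

Issued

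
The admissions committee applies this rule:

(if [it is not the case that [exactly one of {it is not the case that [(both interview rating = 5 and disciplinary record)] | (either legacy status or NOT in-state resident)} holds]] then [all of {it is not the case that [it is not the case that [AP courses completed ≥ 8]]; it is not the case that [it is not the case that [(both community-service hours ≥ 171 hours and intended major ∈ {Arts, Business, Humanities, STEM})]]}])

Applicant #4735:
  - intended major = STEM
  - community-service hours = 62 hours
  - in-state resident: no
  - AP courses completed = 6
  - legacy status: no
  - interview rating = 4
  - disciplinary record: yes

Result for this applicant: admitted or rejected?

Rejected

Atomic conditions:
  interview rating = 5: 4 == 5 is false
  disciplinary record: yes → true
  legacy status: no → false
  NOT in-state resident: no → true
  AP courses completed ≥ 8: 6 ≥ 8 is false
  community-service hours ≥ 171 hours: 62 ≥ 171 is false
  intended major ∈ {Arts, Business, Humanities, STEM}: STEM is in the set → true
Combine:
[1.1.1.1] false AND true = false
[1.1.1] NOT false = true
[1.1.2] false OR true = true
[1.1] exactly-one(true, true) = false
[1] NOT false = true
[2.1.1] NOT false = true
[2.1] NOT true = false
[2.2.1.1] false AND true = false
[2.2.1] NOT false = true
[2.2] NOT true = false
[2] false AND false = false
[root] true → false = false
Overall: false → rejected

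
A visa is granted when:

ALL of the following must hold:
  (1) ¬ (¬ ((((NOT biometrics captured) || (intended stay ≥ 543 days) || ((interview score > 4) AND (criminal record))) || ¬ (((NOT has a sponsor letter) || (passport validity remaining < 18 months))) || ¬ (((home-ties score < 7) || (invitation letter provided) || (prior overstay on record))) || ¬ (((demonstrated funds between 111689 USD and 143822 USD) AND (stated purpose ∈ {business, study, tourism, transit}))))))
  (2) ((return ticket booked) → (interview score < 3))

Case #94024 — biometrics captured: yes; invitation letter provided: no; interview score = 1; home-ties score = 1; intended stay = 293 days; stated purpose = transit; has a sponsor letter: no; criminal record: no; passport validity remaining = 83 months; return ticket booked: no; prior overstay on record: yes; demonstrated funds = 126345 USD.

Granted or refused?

Atomic conditions:
  NOT biometrics captured: yes → false
  intended stay ≥ 543 days: 293 ≥ 543 is false
  interview score > 4: 1 > 4 is false
  criminal record: no → false
  NOT has a sponsor letter: no → true
  passport validity remaining < 18 months: 83 < 18 is false
  home-ties score < 7: 1 < 7 is true
  invitation letter provided: no → false
  prior overstay on record: yes → true
  demonstrated funds between 111689 USD and 143822 USD: 126345 in [111689, 143822] is true
  stated purpose ∈ {business, study, tourism, transit}: transit is in the set → true
  return ticket booked: no → false
  interview score < 3: 1 < 3 is true
Combine:
[1.1.1.1.3] false AND false = false
[1.1.1.1] false OR false OR false = false
[1.1.1.2.1] true OR false = true
[1.1.1.2] NOT true = false
[1.1.1.3.1] true OR false OR true = true
[1.1.1.3] NOT true = false
[1.1.1.4.1] true AND true = true
[1.1.1.4] NOT true = false
[1.1.1] false OR false OR false OR false = false
[1.1] NOT false = true
[1] NOT true = false
[2] false → true (antecedent false ⇒ implication holds) = true
[root] false AND true = false
Overall: false → refused

Refused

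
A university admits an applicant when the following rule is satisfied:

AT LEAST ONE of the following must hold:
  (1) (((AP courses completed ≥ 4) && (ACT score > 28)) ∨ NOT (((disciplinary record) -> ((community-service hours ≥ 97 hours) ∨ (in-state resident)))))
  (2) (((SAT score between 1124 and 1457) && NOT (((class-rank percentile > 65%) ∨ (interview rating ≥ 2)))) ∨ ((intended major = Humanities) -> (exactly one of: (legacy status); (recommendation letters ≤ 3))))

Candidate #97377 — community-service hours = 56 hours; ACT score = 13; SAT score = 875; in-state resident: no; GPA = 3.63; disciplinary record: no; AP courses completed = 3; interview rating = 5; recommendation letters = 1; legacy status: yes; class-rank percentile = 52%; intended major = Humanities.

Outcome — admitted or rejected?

Atomic conditions:
  AP courses completed ≥ 4: 3 ≥ 4 is false
  ACT score > 28: 13 > 28 is false
  disciplinary record: no → false
  community-service hours ≥ 97 hours: 56 ≥ 97 is false
  in-state resident: no → false
  SAT score between 1124 and 1457: 875 in [1124, 1457] is false
  class-rank percentile > 65%: 52 > 65 is false
  interview rating ≥ 2: 5 ≥ 2 is true
  intended major = Humanities: Humanities == Humanities is true
  legacy status: yes → true
  recommendation letters ≤ 3: 1 ≤ 3 is true
Combine:
[1.1] false AND false = false
[1.2.1.2] false OR false = false
[1.2.1] false → false (antecedent false ⇒ implication holds) = true
[1.2] NOT true = false
[1] false OR false = false
[2.1.2.1] false OR true = true
[2.1.2] NOT true = false
[2.1] false AND false = false
[2.2.2] exactly-one(true, true) = false
[2.2] true → false = false
[2] false OR false = false
[root] false OR false = false
Overall: false → rejected

Rejected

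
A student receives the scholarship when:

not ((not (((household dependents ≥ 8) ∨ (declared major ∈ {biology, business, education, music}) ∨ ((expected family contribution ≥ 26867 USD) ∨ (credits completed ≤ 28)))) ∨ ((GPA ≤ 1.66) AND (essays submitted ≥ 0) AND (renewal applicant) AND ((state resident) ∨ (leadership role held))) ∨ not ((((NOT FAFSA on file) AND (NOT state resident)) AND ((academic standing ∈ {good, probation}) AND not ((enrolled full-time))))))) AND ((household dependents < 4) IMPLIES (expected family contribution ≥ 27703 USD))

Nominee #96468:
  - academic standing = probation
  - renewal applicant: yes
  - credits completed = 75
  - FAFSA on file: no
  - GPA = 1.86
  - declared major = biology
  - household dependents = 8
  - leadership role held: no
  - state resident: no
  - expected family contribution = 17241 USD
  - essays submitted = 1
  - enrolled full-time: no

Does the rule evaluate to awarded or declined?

Atomic conditions:
  household dependents ≥ 8: 8 ≥ 8 is true
  declared major ∈ {biology, business, education, music}: biology is in the set → true
  expected family contribution ≥ 26867 USD: 17241 ≥ 26867 is false
  credits completed ≤ 28: 75 ≤ 28 is false
  GPA ≤ 1.66: 1.86 ≤ 1.66 is false
  essays submitted ≥ 0: 1 ≥ 0 is true
  renewal applicant: yes → true
  state resident: no → false
  leadership role held: no → false
  NOT FAFSA on file: no → true
  NOT state resident: no → true
  academic standing ∈ {good, probation}: probation is in the set → true
  enrolled full-time: no → false
  household dependents < 4: 8 < 4 is false
  expected family contribution ≥ 27703 USD: 17241 ≥ 27703 is false
Combine:
[1.1.1.1.3] false OR false = false
[1.1.1.1] true OR true OR false = true
[1.1.1] NOT true = false
[1.1.2.4] false OR false = false
[1.1.2] false AND true AND true AND false = false
[1.1.3.1.1] true AND true = true
[1.1.3.1.2.2] NOT false = true
[1.1.3.1.2] true AND true = true
[1.1.3.1] true AND true = true
[1.1.3] NOT true = false
[1.1] false OR false OR false = false
[1] NOT false = true
[2] false → false (antecedent false ⇒ implication holds) = true
[root] true AND true = true
Overall: true → awarded

Awarded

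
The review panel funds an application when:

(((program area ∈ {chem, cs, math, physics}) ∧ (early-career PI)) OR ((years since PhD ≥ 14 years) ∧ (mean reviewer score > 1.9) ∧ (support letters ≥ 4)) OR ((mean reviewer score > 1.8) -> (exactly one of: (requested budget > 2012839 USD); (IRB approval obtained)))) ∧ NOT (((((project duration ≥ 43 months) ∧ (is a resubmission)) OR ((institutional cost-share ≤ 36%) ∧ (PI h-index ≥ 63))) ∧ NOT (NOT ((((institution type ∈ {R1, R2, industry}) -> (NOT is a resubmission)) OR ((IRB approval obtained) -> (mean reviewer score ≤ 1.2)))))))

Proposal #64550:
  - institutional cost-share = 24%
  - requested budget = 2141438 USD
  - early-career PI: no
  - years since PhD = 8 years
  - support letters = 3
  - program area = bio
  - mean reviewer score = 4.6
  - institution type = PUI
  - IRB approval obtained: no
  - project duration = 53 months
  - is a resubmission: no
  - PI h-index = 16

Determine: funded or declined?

Funded

Atomic conditions:
  program area ∈ {chem, cs, math, physics}: bio is not in the set → false
  early-career PI: no → false
  years since PhD ≥ 14 years: 8 ≥ 14 is false
  mean reviewer score > 1.9: 4.6 > 1.9 is true
  support letters ≥ 4: 3 ≥ 4 is false
  mean reviewer score > 1.8: 4.6 > 1.8 is true
  requested budget > 2012839 USD: 2141438 > 2012839 is true
  IRB approval obtained: no → false
  project duration ≥ 43 months: 53 ≥ 43 is true
  is a resubmission: no → false
  institutional cost-share ≤ 36%: 24 ≤ 36 is true
  PI h-index ≥ 63: 16 ≥ 63 is false
  institution type ∈ {R1, R2, industry}: PUI is not in the set → false
  NOT is a resubmission: no → true
  mean reviewer score ≤ 1.2: 4.6 ≤ 1.2 is false
Combine:
[1.1] false AND false = false
[1.2] false AND true AND false = false
[1.3.2] exactly-one(true, false) = true
[1.3] true → true = true
[1] false OR false OR true = true
[2.1.1.1] true AND false = false
[2.1.1.2] true AND false = false
[2.1.1] false OR false = false
[2.1.2.1.1.1] false → true (antecedent false ⇒ implication holds) = true
[2.1.2.1.1.2] false → false (antecedent false ⇒ implication holds) = true
[2.1.2.1.1] true OR true = true
[2.1.2.1] NOT true = false
[2.1.2] NOT false = true
[2.1] false AND true = false
[2] NOT false = true
[root] true AND true = true
Overall: true → funded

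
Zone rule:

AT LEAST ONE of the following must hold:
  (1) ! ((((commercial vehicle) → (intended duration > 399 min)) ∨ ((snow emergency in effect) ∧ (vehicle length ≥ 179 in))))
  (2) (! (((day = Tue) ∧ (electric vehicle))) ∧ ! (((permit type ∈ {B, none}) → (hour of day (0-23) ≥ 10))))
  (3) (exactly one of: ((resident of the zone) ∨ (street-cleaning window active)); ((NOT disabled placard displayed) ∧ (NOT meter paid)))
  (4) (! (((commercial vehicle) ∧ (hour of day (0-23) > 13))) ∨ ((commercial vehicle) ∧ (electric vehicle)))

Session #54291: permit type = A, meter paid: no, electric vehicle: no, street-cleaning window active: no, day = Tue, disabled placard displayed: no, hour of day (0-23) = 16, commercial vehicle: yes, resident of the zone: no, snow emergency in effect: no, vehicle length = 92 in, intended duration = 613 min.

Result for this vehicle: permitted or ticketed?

Atomic conditions:
  commercial vehicle: yes → true
  intended duration > 399 min: 613 > 399 is true
  snow emergency in effect: no → false
  vehicle length ≥ 179 in: 92 ≥ 179 is false
  day = Tue: Tue == Tue is true
  electric vehicle: no → false
  permit type ∈ {B, none}: A is not in the set → false
  hour of day (0-23) ≥ 10: 16 ≥ 10 is true
  resident of the zone: no → false
  street-cleaning window active: no → false
  NOT disabled placard displayed: no → true
  NOT meter paid: no → true
  hour of day (0-23) > 13: 16 > 13 is true
Combine:
[1.1.1] true → true = true
[1.1.2] false AND false = false
[1.1] true OR false = true
[1] NOT true = false
[2.1.1] true AND false = false
[2.1] NOT false = true
[2.2.1] false → true (antecedent false ⇒ implication holds) = true
[2.2] NOT true = false
[2] true AND false = false
[3.1] false OR false = false
[3.2] true AND true = true
[3] exactly-one(false, true) = true
[4.1.1] true AND true = true
[4.1] NOT true = false
[4.2] true AND false = false
[4] false OR false = false
[root] false OR false OR true OR false = true
Overall: true → permitted

Permitted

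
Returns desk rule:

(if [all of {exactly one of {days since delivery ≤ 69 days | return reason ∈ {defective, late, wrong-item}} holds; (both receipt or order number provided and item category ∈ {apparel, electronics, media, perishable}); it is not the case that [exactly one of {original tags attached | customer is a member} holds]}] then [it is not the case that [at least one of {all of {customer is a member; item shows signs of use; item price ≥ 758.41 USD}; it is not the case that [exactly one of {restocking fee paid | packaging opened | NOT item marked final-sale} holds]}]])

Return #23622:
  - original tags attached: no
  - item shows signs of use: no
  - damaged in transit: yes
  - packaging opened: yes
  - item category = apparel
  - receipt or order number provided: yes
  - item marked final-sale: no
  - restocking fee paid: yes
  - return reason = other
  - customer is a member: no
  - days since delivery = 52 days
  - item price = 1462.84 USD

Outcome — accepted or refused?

Refused

Atomic conditions:
  days since delivery ≤ 69 days: 52 ≤ 69 is true
  return reason ∈ {defective, late, wrong-item}: other is not in the set → false
  receipt or order number provided: yes → true
  item category ∈ {apparel, electronics, media, perishable}: apparel is in the set → true
  original tags attached: no → false
  customer is a member: no → false
  item shows signs of use: no → false
  item price ≥ 758.41 USD: 1462.84 ≥ 758.41 is true
  restocking fee paid: yes → true
  packaging opened: yes → true
  NOT item marked final-sale: no → true
Combine:
[1.1] exactly-one(true, false) = true
[1.2] true AND true = true
[1.3.1] exactly-one(false, false) = false
[1.3] NOT false = true
[1] true AND true AND true = true
[2.1.1] false AND false AND true = false
[2.1.2.1] exactly-one(true, true, true) = false
[2.1.2] NOT false = true
[2.1] false OR true = true
[2] NOT true = false
[root] true → false = false
Overall: false → refused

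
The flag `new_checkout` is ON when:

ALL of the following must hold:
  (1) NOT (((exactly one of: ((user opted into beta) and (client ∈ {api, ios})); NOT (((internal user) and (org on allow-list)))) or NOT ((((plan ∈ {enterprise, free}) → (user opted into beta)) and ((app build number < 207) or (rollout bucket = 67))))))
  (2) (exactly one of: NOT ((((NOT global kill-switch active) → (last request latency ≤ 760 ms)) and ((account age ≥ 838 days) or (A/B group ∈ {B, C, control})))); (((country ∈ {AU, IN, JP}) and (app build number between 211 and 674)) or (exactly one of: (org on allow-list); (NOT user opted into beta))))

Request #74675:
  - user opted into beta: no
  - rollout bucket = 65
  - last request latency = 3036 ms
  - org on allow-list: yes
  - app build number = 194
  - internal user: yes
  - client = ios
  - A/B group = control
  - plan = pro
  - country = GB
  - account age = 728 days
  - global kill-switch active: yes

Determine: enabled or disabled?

Atomic conditions:
  user opted into beta: no → false
  client ∈ {api, ios}: ios is in the set → true
  internal user: yes → true
  org on allow-list: yes → true
  plan ∈ {enterprise, free}: pro is not in the set → false
  app build number < 207: 194 < 207 is true
  rollout bucket = 67: 65 == 67 is false
  NOT global kill-switch active: yes → false
  last request latency ≤ 760 ms: 3036 ≤ 760 is false
  account age ≥ 838 days: 728 ≥ 838 is false
  A/B group ∈ {B, C, control}: control is in the set → true
  country ∈ {AU, IN, JP}: GB is not in the set → false
  app build number between 211 and 674: 194 in [211, 674] is false
  NOT user opted into beta: no → true
Combine:
[1.1.1.1] false AND true = false
[1.1.1.2.1] true AND true = true
[1.1.1.2] NOT true = false
[1.1.1] exactly-one(false, false) = false
[1.1.2.1.1] false → false (antecedent false ⇒ implication holds) = true
[1.1.2.1.2] true OR false = true
[1.1.2.1] true AND true = true
[1.1.2] NOT true = false
[1.1] false OR false = false
[1] NOT false = true
[2.1.1.1] false → false (antecedent false ⇒ implication holds) = true
[2.1.1.2] false OR true = true
[2.1.1] true AND true = true
[2.1] NOT true = false
[2.2.1] false AND false = false
[2.2.2] exactly-one(true, true) = false
[2.2] false OR false = false
[2] exactly-one(false, false) = false
[root] true AND false = false
Overall: false → disabled

Disabled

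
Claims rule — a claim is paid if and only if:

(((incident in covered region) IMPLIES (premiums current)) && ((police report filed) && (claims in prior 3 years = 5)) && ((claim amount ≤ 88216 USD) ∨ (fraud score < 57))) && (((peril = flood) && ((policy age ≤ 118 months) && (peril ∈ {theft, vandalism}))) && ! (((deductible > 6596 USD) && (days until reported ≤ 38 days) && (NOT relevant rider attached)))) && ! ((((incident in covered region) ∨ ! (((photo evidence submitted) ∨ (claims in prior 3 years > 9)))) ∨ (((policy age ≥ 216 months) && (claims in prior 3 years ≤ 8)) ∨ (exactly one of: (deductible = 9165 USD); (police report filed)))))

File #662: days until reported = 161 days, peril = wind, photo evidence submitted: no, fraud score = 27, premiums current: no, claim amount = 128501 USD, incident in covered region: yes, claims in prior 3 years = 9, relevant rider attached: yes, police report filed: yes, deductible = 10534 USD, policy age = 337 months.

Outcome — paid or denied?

Atomic conditions:
  incident in covered region: yes → true
  premiums current: no → false
  police report filed: yes → true
  claims in prior 3 years = 5: 9 == 5 is false
  claim amount ≤ 88216 USD: 128501 ≤ 88216 is false
  fraud score < 57: 27 < 57 is true
  peril = flood: wind == flood is false
  policy age ≤ 118 months: 337 ≤ 118 is false
  peril ∈ {theft, vandalism}: wind is not in the set → false
  deductible > 6596 USD: 10534 > 6596 is true
  days until reported ≤ 38 days: 161 ≤ 38 is false
  NOT relevant rider attached: yes → false
  photo evidence submitted: no → false
  claims in prior 3 years > 9: 9 > 9 is false
  policy age ≥ 216 months: 337 ≥ 216 is true
  claims in prior 3 years ≤ 8: 9 ≤ 8 is false
  deductible = 9165 USD: 10534 == 9165 is false
Combine:
[1.1] true → false = false
[1.2] true AND false = false
[1.3] false OR true = true
[1] false AND false AND true = false
[2.1.2] false AND false = false
[2.1] false AND false = false
[2.2.1] true AND false AND false = false
[2.2] NOT false = true
[2] false AND true = false
[3.1.1.2.1] false OR false = false
[3.1.1.2] NOT false = true
[3.1.1] true OR true = true
[3.1.2.1] true AND false = false
[3.1.2.2] exactly-one(false, true) = true
[3.1.2] false OR true = true
[3.1] true OR true = true
[3] NOT true = false
[root] false AND false AND false = false
Overall: false → denied

Denied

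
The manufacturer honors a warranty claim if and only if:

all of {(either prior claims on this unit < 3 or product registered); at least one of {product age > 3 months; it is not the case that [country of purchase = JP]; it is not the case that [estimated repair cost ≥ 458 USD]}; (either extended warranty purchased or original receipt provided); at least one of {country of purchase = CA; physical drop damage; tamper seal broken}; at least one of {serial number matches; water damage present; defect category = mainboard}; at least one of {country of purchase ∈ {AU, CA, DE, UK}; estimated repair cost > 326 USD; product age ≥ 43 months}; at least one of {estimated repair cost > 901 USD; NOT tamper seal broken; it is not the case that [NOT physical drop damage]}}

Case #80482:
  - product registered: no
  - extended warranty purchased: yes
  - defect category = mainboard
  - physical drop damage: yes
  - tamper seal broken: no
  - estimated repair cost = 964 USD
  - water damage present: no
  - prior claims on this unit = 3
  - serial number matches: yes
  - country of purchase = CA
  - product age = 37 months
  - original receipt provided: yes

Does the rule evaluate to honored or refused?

Refused

Atomic conditions:
  prior claims on this unit < 3: 3 < 3 is false
  product registered: no → false
  product age > 3 months: 37 > 3 is true
  country of purchase = JP: CA == JP is false
  estimated repair cost ≥ 458 USD: 964 ≥ 458 is true
  extended warranty purchased: yes → true
  original receipt provided: yes → true
  country of purchase = CA: CA == CA is true
  physical drop damage: yes → true
  tamper seal broken: no → false
  serial number matches: yes → true
  water damage present: no → false
  defect category = mainboard: mainboard == mainboard is true
  country of purchase ∈ {AU, CA, DE, UK}: CA is in the set → true
  estimated repair cost > 326 USD: 964 > 326 is true
  product age ≥ 43 months: 37 ≥ 43 is false
  estimated repair cost > 901 USD: 964 > 901 is true
  NOT tamper seal broken: no → true
  NOT physical drop damage: yes → false
Combine:
[1] false OR false = false
[2.2] NOT false = true
[2.3] NOT true = false
[2] true OR true OR false = true
[3] true OR true = true
[4] true OR true OR false = true
[5] true OR false OR true = true
[6] true OR true OR false = true
[7.3] NOT false = true
[7] true OR true OR true = true
[root] false AND true AND true AND true AND true AND true AND true = false
Overall: false → refused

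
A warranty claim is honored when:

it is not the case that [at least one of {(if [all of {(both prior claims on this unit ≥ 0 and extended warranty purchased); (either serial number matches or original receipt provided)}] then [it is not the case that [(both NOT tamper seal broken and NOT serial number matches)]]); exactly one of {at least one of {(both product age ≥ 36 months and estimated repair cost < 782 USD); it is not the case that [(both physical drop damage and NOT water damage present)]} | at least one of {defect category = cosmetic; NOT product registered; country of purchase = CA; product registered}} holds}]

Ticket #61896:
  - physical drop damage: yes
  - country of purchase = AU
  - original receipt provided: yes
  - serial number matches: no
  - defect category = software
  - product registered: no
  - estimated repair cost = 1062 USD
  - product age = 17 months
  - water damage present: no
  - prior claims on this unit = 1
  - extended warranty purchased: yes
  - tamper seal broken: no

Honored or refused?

Refused

Atomic conditions:
  prior claims on this unit ≥ 0: 1 ≥ 0 is true
  extended warranty purchased: yes → true
  serial number matches: no → false
  original receipt provided: yes → true
  NOT tamper seal broken: no → true
  NOT serial number matches: no → true
  product age ≥ 36 months: 17 ≥ 36 is false
  estimated repair cost < 782 USD: 1062 < 782 is false
  physical drop damage: yes → true
  NOT water damage present: no → true
  defect category = cosmetic: software == cosmetic is false
  NOT product registered: no → true
  country of purchase = CA: AU == CA is false
  product registered: no → false
Combine:
[1.1.1.1] true AND true = true
[1.1.1.2] false OR true = true
[1.1.1] true AND true = true
[1.1.2.1] true AND true = true
[1.1.2] NOT true = false
[1.1] true → false = false
[1.2.1.1] false AND false = false
[1.2.1.2.1] true AND true = true
[1.2.1.2] NOT true = false
[1.2.1] false OR false = false
[1.2.2] false OR true OR false OR false = true
[1.2] exactly-one(false, true) = true
[1] false OR true = true
[root] NOT true = false
Overall: false → refused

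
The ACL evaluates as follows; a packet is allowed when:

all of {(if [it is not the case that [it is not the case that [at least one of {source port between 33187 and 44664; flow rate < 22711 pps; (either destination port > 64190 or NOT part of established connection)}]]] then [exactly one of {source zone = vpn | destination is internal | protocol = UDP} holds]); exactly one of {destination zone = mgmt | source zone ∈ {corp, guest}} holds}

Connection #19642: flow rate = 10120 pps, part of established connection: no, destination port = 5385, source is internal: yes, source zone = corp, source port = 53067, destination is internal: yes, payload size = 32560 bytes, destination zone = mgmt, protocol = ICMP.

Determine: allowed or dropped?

Dropped

Atomic conditions:
  source port between 33187 and 44664: 53067 in [33187, 44664] is false
  flow rate < 22711 pps: 10120 < 22711 is true
  destination port > 64190: 5385 > 64190 is false
  NOT part of established connection: no → true
  source zone = vpn: corp == vpn is false
  destination is internal: yes → true
  protocol = UDP: ICMP == UDP is false
  destination zone = mgmt: mgmt == mgmt is true
  source zone ∈ {corp, guest}: corp is in the set → true
Combine:
[1.1.1.1.3] false OR true = true
[1.1.1.1] false OR true OR true = true
[1.1.1] NOT true = false
[1.1] NOT false = true
[1.2] exactly-one(false, true, false) = true
[1] true → true = true
[2] exactly-one(true, true) = false
[root] true AND false = false
Overall: false → dropped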